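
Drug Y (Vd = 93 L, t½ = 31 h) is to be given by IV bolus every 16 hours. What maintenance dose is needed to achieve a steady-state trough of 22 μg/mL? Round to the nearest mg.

880 mg

τ/t½ = 16/31 ≈ 0.51613, so f = (1/2)^(16/31) ≈ 0.699245.
Cmin,ss = (D/Vd)·f/(1−f), so D = Cmin,ss·Vd·(1−f)/f.
D = 22 × 93 × (1−f)/f ≈ 22 × 93 × 0.43011 ≈ 880.01 mg.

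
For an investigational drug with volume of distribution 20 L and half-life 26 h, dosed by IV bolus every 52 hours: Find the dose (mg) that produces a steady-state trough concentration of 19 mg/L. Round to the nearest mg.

1140 mg

τ/t½ = 52/26 ≈ 2, so f = (1/2)^(52/26) ≈ 0.250000.
Cmin,ss = (D/Vd)·f/(1−f), so D = Cmin,ss·Vd·(1−f)/f.
D = 19 × 20 × (1−f)/f ≈ 19 × 20 × 3.00000 ≈ 1140.00 mg.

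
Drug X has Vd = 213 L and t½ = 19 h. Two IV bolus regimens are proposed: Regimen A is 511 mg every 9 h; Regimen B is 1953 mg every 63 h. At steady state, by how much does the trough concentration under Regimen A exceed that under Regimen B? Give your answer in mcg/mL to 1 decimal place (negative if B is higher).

Regimen A: f = (1/2)^(9/19) ≈ 0.7201; Cmin,ss = (511/213)·f/(1−f) ≈ 6.172 mcg/mL.
Regimen B: f = (1/2)^(63/19) ≈ 0.1004; Cmin,ss = (1953/213)·f/(1−f) ≈ 1.023 mcg/mL.
Difference ≈ 6.172 − 1.023 ≈ 5.149 mcg/mL.

5.1 mcg/mL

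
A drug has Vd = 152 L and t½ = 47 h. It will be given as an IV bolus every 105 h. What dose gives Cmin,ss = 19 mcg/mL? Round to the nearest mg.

τ/t½ = 105/47 ≈ 2.234, so f = (1/2)^(105/47) ≈ 0.212562.
Cmin,ss = (D/Vd)·f/(1−f), so D = Cmin,ss·Vd·(1−f)/f.
D = 19 × 152 × (1−f)/f ≈ 19 × 152 × 3.70451 ≈ 10698.62 mg.

10699 mg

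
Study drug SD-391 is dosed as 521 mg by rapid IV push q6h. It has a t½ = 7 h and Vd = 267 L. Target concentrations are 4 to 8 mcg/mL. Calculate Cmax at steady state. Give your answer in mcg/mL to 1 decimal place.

τ/t½ = 6/7 ≈ 0.85714, so fraction remaining f = (1/2)^(6/7) ≈ 0.5520.
Accumulation ratio R = 1/(1 − f) ≈ 1/0.4480 ≈ 2.2321.
Each bolus raises the concentration by D/Vd = 521/267 ≈ 1.951 mcg/mL.
Steady-state peak Cmax,ss = C₀·R ≈ 1.951 × 2.2321 ≈ 4.355 mcg/mL.
Peak 4.4 mcg/mL vs MTC 8 mcg/mL: below toxic threshold.

4.4 mcg/mL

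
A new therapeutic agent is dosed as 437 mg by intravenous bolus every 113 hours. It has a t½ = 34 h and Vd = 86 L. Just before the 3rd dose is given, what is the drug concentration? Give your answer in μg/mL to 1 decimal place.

0.6 μg/mL

f = (1/2)^(τ/t½) = (1/2)^(113/34) ≈ 0.0999.
C₀ = D/Vd = 437/86 ≈ 5.081 μg/mL.
Before the 3rd dose, 2 doses have been given. Superposition: Cmin = C₀·(f + f²).
≈ 5.081 × (0.0999 + 0.0100) ≈ 5.081 × 0.1099 ≈ 0.558 μg/mL.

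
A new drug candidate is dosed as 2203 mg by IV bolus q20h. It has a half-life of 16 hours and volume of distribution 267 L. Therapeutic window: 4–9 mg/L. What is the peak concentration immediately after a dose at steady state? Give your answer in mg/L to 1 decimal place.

Over one 20-h interval, 20/16 ≈ 1.25 half-lives elapse, leaving f ≈ 0.4204 of each dose.
Accumulation ratio R = 1/(1 − f) ≈ 1/0.5796 ≈ 1.7253.
Each bolus raises the concentration by D/Vd = 2203/267 ≈ 8.251 mg/L.
Steady-state peak Cmax,ss = C₀·R ≈ 8.251 × 1.7253 ≈ 14.235 mg/L.
Peak 14.2 mg/L vs MTC 9 mg/L: exceeds toxic threshold.

14.2 mg/L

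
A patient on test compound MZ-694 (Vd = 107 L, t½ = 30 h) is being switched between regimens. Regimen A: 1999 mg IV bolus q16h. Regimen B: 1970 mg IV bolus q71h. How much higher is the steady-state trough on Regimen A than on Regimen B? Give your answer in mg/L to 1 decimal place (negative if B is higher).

Regimen A: f = (1/2)^(16/30) ≈ 0.6910; Cmin,ss = (1999/107)·f/(1−f) ≈ 41.778 mg/L.
Regimen B: f = (1/2)^(71/30) ≈ 0.1939; Cmin,ss = (1970/107)·f/(1−f) ≈ 4.429 mg/L.
Difference ≈ 41.778 − 4.429 ≈ 37.349 mg/L.

37.3 mg/L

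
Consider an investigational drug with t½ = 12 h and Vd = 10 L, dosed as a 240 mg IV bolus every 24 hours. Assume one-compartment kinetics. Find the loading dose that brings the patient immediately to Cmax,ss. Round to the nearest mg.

f = (1/2)^(24/12) ≈ 0.250000; accumulation ratio R = 1/(1−f) ≈ 1.33333.
Loading dose to hit Cmax,ss on first dose: D_load = D_maint·R ≈ 240 × 1.33333 ≈ 320.00 mg.

320 mg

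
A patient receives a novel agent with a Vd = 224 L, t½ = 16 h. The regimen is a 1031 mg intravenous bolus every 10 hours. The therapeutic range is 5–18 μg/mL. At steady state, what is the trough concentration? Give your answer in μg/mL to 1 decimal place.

8.5 μg/mL

τ/t½ = 10/16 ≈ 0.625, so fraction remaining f = (1/2)^(10/16) ≈ 0.6484.
Accumulation ratio R = 1/(1 − f) ≈ 1/0.3516 ≈ 2.8441.
Each bolus raises the concentration by D/Vd = 1031/224 ≈ 4.603 μg/mL.
Cmax,ss = C₀/(1 − f) ≈ 4.603/0.3516 ≈ 13.092 μg/mL.
One interval later, Cmin,ss = Cmax,ss·e^(−kτ) ≈ 13.092 × 0.6484 ≈ 8.489 μg/mL.
Trough 8.5 μg/mL vs MEC 5 μg/mL: adequate.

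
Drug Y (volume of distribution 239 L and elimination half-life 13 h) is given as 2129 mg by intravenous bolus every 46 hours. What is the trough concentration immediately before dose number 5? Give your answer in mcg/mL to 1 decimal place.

f = (1/2)^(τ/t½) = (1/2)^(46/13) ≈ 0.0861.
C₀ = D/Vd = 2129/239 ≈ 8.908 mcg/mL.
Before the 5th dose, 4 doses have been given. Superposition: Cmin = C₀·(f + f² + … + f^4).
≈ 8.908 × (0.0861 + 0.0074 + 0.0006 + 0.0001) ≈ 8.908 × 0.0942 ≈ 0.839 mcg/mL.

0.8 mcg/mL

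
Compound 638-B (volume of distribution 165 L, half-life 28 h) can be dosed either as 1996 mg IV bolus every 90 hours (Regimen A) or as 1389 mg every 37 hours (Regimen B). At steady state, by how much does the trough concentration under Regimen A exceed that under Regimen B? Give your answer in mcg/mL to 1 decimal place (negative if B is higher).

-4.2 mcg/mL

Regimen A: f = (1/2)^(90/28) ≈ 0.1077; Cmin,ss = (1996/165)·f/(1−f) ≈ 1.460 mcg/mL.
Regimen B: f = (1/2)^(37/28) ≈ 0.4001; Cmin,ss = (1389/165)·f/(1−f) ≈ 5.614 mcg/mL.
Difference ≈ 1.460 − 5.614 ≈ -4.154 mcg/mL.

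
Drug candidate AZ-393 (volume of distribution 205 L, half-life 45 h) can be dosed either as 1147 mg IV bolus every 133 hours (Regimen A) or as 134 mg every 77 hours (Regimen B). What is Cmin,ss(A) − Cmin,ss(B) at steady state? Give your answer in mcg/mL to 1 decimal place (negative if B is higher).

0.5 mcg/mL

Regimen A: f = (1/2)^(133/45) ≈ 0.1289; Cmin,ss = (1147/205)·f/(1−f) ≈ 0.828 mcg/mL.
Regimen B: f = (1/2)^(77/45) ≈ 0.3054; Cmin,ss = (134/205)·f/(1−f) ≈ 0.287 mcg/mL.
Difference ≈ 0.828 − 0.287 ≈ 0.541 mcg/mL.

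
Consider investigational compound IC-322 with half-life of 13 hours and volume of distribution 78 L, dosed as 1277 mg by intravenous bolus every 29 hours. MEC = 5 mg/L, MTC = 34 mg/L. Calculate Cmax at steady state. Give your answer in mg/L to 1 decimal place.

20.8 mg/L

Over one 29-h interval, 29/13 ≈ 2.2308 half-lives elapse, leaving f ≈ 0.2130 of each dose.
At steady state, accumulation factor R = 1/(1 − e^(−kτ)) ≈ 1.2706.
Single-dose peak C₀ = D/Vd = 1277/78 ≈ 16.372 mg/L.
Steady-state peak Cmax,ss = C₀·R ≈ 16.372 × 1.2706 ≈ 20.802 mg/L.
Peak 20.8 mg/L vs MTC 34 mg/L: below toxic threshold.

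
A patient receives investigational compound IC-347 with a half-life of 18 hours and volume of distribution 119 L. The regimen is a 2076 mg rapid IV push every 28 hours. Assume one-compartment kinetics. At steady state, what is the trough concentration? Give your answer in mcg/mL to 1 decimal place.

Over one 28-h interval, 28/18 ≈ 1.5556 half-lives elapse, leaving f ≈ 0.3402 of each dose.
Each bolus raises the concentration by D/Vd = 2076/119 ≈ 17.445 mcg/mL.
Steady-state trough Cmin,ss = C₀·f/(1−f) ≈ 17.445 × 0.3402/0.6598 ≈ 8.995 mcg/mL.

9.0 mcg/mL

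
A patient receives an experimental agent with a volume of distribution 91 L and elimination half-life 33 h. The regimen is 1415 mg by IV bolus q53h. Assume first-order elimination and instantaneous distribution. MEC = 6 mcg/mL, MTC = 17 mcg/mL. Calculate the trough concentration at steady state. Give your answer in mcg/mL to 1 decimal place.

k = ln2/t½ = ln2/33 ≈ 0.021004 h⁻¹; fraction remaining f = e^(−kτ) = e^(−0.021004×53) ≈ 0.3285.
At steady state, accumulation factor R = 1/(1 − e^(−kτ)) ≈ 1.4892.
Each bolus raises the concentration by D/Vd = 1415/91 ≈ 15.549 mcg/mL.
Steady-state peak Cmax,ss = C₀·R ≈ 15.549 × 1.4892 ≈ 23.156 mcg/mL.
Steady-state trough Cmin,ss = Cmax,ss·f ≈ 23.156 × 0.3285 ≈ 7.607 mcg/mL.
Trough 7.6 mcg/mL vs MEC 6 mcg/mL: adequate.

7.6 mcg/mL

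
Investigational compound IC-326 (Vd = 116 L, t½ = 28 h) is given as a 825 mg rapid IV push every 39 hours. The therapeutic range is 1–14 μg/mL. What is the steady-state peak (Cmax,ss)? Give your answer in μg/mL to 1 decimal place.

11.5 μg/mL

Over one 39-h interval, 39/28 ≈ 1.3929 half-lives elapse, leaving f ≈ 0.3808 of each dose.
At steady state, accumulation factor R = 1/(1 − e^(−kτ)) ≈ 1.6150.
Single-dose peak C₀ = D/Vd = 825/116 ≈ 7.112 μg/mL.
Cmax,ss = C₀/(1 − f) ≈ 7.112/0.6192 ≈ 11.486 μg/mL.
Peak 11.5 μg/mL vs MTC 14 μg/mL: below toxic threshold.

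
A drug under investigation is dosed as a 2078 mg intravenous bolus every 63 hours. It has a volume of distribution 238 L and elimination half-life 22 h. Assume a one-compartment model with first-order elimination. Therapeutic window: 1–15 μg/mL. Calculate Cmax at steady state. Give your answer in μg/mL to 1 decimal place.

10.1 μg/mL

τ/t½ = 63/22 ≈ 2.8636, so fraction remaining f = (1/2)^(63/22) ≈ 0.1374.
Accumulation ratio R = 1/(1 − f) ≈ 1/0.8626 ≈ 1.1593.
Single-dose peak C₀ = D/Vd = 2078/238 ≈ 8.731 μg/mL.
Cmax,ss = C₀/(1 − f) ≈ 8.731/0.8626 ≈ 10.122 μg/mL.
Peak 10.1 μg/mL vs MTC 15 μg/mL: below toxic threshold.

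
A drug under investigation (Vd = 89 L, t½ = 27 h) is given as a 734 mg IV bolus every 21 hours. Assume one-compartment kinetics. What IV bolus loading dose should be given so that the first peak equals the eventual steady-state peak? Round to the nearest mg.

f = (1/2)^(21/27) ≈ 0.583265; accumulation ratio R = 1/(1−f) ≈ 2.39961.
Loading dose to hit Cmax,ss on first dose: D_load = D_maint·R ≈ 734 × 2.39961 ≈ 1761.31 mg.

1761 mg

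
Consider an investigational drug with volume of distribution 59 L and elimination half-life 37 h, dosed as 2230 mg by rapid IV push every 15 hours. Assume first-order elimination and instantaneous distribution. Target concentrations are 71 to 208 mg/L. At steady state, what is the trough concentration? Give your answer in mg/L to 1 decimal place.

116.5 mg/L

Over one 15-h interval, 15/37 ≈ 0.40541 half-lives elapse, leaving f ≈ 0.7550 of each dose.
Single-dose peak C₀ = D/Vd = 2230/59 ≈ 37.797 mg/L.
Steady-state trough Cmin,ss = C₀·f/(1−f) ≈ 37.797 × 0.7550/0.2450 ≈ 116.476 mg/L.
Trough 116.5 mg/L vs MEC 71 mg/L: adequate.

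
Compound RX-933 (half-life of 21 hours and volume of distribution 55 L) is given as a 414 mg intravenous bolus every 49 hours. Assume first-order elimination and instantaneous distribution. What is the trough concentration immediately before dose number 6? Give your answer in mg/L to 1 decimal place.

1.9 mg/L

f = (1/2)^(τ/t½) = (1/2)^(49/21) ≈ 0.1984.
C₀ = D/Vd = 414/55 ≈ 7.527 mg/L.
Before the 6th dose, 5 doses have been given. Superposition: Cmin = C₀·(f + f² + … + f^5).
≈ 7.527 × (0.1984 + 0.0394 + 0.0078 + 0.0015 + 0.0003) ≈ 7.527 × 0.2474 ≈ 1.862 mg/L.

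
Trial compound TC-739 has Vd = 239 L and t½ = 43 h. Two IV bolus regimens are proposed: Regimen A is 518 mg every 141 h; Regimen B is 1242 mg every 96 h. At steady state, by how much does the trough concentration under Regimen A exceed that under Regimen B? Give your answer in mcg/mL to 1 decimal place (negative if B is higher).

-1.2 mcg/mL

Regimen A: f = (1/2)^(141/43) ≈ 0.1030; Cmin,ss = (518/239)·f/(1−f) ≈ 0.249 mcg/mL.
Regimen B: f = (1/2)^(96/43) ≈ 0.2128; Cmin,ss = (1242/239)·f/(1−f) ≈ 1.405 mcg/mL.
Difference ≈ 0.249 − 1.405 ≈ -1.156 mcg/mL.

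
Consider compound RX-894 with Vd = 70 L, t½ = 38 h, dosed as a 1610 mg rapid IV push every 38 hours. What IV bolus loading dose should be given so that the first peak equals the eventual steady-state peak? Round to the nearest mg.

3220 mg

f = (1/2)^(38/38) ≈ 0.500000; accumulation ratio R = 1/(1−f) ≈ 2.00000.
Loading dose to hit Cmax,ss on first dose: D_load = D_maint·R ≈ 1610 × 2.00000 ≈ 3220.00 mg.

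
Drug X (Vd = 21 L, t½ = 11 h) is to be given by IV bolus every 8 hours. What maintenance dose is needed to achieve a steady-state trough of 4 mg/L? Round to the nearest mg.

55 mg

τ/t½ = 8/11 ≈ 0.72727, so f = (1/2)^(8/11) ≈ 0.604045.
Cmin,ss = (D/Vd)·f/(1−f), so D = Cmin,ss·Vd·(1−f)/f.
D = 4 × 21 × (1−f)/f ≈ 4 × 21 × 0.65551 ≈ 55.06 mg.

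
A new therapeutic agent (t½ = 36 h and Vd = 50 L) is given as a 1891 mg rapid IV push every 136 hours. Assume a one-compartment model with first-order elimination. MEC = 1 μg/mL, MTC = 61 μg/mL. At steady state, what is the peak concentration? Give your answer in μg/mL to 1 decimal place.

k = ln2/t½ = ln2/36 ≈ 0.019254 h⁻¹; fraction remaining f = e^(−kτ) = e^(−0.019254×136) ≈ 0.0729.
Accumulation ratio R = 1/(1 − f) ≈ 1/0.9271 ≈ 1.0786.
Each bolus raises the concentration by D/Vd = 1891/50 ≈ 37.820 μg/mL.
Steady-state peak Cmax,ss = C₀·R ≈ 37.820 × 1.0786 ≈ 40.793 μg/mL.
Peak 40.8 μg/mL vs MTC 61 μg/mL: below toxic threshold.

40.8 μg/mL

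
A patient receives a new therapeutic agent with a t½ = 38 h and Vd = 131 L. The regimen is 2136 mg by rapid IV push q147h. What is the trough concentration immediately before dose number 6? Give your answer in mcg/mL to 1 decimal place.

f = (1/2)^(τ/t½) = (1/2)^(147/38) ≈ 0.0685.
C₀ = D/Vd = 2136/131 ≈ 16.305 mcg/mL.
Before the 6th dose, 5 doses have been given. Superposition: Cmin = C₀·(f + f² + … + f^5).
≈ 16.305 × (0.0685 + 0.0047 + 0.0003 + 0.0000 + 0.0000) ≈ 16.305 × 0.0735 ≈ 1.198 mcg/mL.

1.2 mcg/mL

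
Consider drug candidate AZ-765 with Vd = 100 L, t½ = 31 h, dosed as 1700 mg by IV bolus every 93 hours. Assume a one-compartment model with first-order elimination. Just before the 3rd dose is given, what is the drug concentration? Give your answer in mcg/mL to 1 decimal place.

2.4 mcg/mL

f = (1/2)^(τ/t½) = (1/2)^(93/31) ≈ 0.1250.
C₀ = D/Vd = 1700/100 ≈ 17.000 mcg/mL.
Before the 3rd dose, 2 doses have been given. Superposition: Cmin = C₀·(f + f²).
≈ 17.000 × (0.1250 + 0.0156) ≈ 17.000 × 0.1406 ≈ 2.390 mcg/mL.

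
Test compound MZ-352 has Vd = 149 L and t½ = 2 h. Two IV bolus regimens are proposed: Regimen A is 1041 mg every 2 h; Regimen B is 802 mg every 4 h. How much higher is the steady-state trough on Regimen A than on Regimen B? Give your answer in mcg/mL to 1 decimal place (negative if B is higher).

Regimen A: f = (1/2)^(2/2) ≈ 0.5000; Cmin,ss = (1041/149)·f/(1−f) ≈ 6.987 mcg/mL.
Regimen B: f = (1/2)^(4/2) ≈ 0.2500; Cmin,ss = (802/149)·f/(1−f) ≈ 1.794 mcg/mL.
Difference ≈ 6.987 − 1.794 ≈ 5.193 mcg/mL.

5.2 mcg/mL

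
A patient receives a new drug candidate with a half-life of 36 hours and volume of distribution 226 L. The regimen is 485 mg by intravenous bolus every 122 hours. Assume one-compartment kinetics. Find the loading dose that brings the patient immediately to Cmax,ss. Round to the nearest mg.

536 mg

f = (1/2)^(122/36) ≈ 0.095465; accumulation ratio R = 1/(1−f) ≈ 1.10554.
Loading dose to hit Cmax,ss on first dose: D_load = D_maint·R ≈ 485 × 1.10554 ≈ 536.19 mg.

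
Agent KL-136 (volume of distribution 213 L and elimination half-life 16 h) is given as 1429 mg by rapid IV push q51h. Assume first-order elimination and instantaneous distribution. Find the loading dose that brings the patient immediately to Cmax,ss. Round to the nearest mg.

f = (1/2)^(51/16) ≈ 0.109766; accumulation ratio R = 1/(1−f) ≈ 1.12330.
Loading dose to hit Cmax,ss on first dose: D_load = D_maint·R ≈ 1429 × 1.12330 ≈ 1605.20 mg.

1605 mg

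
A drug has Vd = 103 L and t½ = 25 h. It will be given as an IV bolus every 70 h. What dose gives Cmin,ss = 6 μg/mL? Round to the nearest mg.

τ/t½ = 70/25 ≈ 2.8, so f = (1/2)^(70/25) ≈ 0.143587.
Cmin,ss = (D/Vd)·f/(1−f), so D = Cmin,ss·Vd·(1−f)/f.
D = 6 × 103 × (1−f)/f ≈ 6 × 103 × 5.96442 ≈ 3686.01 mg.

3686 mg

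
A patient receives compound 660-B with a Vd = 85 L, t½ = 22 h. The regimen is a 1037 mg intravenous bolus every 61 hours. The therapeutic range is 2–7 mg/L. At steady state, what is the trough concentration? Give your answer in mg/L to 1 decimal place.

2.1 mg/L

Over one 61-h interval, 61/22 ≈ 2.7727 half-lives elapse, leaving f ≈ 0.1463 of each dose.
Each bolus raises the concentration by D/Vd = 1037/85 ≈ 12.200 mg/L.
Steady-state trough Cmin,ss = C₀·f/(1−f) ≈ 12.200 × 0.1463/0.8537 ≈ 2.091 mg/L.
Trough 2.1 mg/L vs MEC 2 mg/L: adequate.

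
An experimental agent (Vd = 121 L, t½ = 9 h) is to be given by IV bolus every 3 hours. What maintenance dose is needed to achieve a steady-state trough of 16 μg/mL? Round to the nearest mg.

τ/t½ = 3/9 ≈ 0.33333, so f = (1/2)^(3/9) ≈ 0.793701.
Cmin,ss = (D/Vd)·f/(1−f), so D = Cmin,ss·Vd·(1−f)/f.
D = 16 × 121 × (1−f)/f ≈ 16 × 121 × 0.25992 ≈ 503.21 mg.

503 mg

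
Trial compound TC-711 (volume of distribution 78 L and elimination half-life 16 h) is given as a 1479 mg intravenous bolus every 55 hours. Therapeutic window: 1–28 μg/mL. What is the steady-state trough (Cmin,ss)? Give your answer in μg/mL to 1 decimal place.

1.9 μg/mL

Over one 55-h interval, 55/16 ≈ 3.4375 half-lives elapse, leaving f ≈ 0.0923 of each dose.
At steady state, accumulation factor R = 1/(1 − e^(−kτ)) ≈ 1.1017.
Single-dose peak C₀ = D/Vd = 1479/78 ≈ 18.962 μg/mL.
Cmax,ss = C₀/(1 − f) ≈ 18.962/0.9077 ≈ 20.890 μg/mL.
One interval later, Cmin,ss = Cmax,ss·e^(−kτ) ≈ 20.890 × 0.0923 ≈ 1.928 μg/mL.
Trough 1.9 μg/mL vs MEC 1 μg/mL: adequate.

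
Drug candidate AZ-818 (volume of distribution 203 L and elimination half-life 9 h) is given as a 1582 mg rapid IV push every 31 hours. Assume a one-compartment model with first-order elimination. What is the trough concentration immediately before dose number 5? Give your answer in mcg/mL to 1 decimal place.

0.8 mcg/mL

f = (1/2)^(τ/t½) = (1/2)^(31/9) ≈ 0.0919.
C₀ = D/Vd = 1582/203 ≈ 7.793 mcg/mL.
Before the 5th dose, 4 doses have been given. Superposition: Cmin = C₀·(f + f² + … + f^4).
≈ 7.793 × (0.0919 + 0.0084 + 0.0008 + 0.0001) ≈ 7.793 × 0.1012 ≈ 0.789 mcg/mL.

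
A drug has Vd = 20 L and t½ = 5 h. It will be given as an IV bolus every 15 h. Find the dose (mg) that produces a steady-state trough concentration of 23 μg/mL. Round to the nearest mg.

3220 mg

τ/t½ = 15/5 ≈ 3, so f = (1/2)^(15/5) ≈ 0.125000.
Cmin,ss = (D/Vd)·f/(1−f), so D = Cmin,ss·Vd·(1−f)/f.
D = 23 × 20 × (1−f)/f ≈ 23 × 20 × 7.00000 ≈ 3220.00 mg.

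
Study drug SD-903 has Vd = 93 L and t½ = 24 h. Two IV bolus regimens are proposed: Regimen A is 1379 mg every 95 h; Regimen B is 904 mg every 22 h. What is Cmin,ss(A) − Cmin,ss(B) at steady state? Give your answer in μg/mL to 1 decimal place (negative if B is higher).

Regimen A: f = (1/2)^(95/24) ≈ 0.0643; Cmin,ss = (1379/93)·f/(1−f) ≈ 1.019 μg/mL.
Regimen B: f = (1/2)^(22/24) ≈ 0.5297; Cmin,ss = (904/93)·f/(1−f) ≈ 10.948 μg/mL.
Difference ≈ 1.019 − 10.948 ≈ -9.929 μg/mL.

-9.9 μg/mL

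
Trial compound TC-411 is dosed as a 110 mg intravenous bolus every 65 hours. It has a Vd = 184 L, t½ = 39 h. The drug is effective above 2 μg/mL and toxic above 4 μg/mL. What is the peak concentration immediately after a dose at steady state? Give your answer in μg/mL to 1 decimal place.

0.9 μg/mL

Over one 65-h interval, 65/39 ≈ 1.6667 half-lives elapse, leaving f ≈ 0.3150 of each dose.
At steady state, accumulation factor R = 1/(1 − e^(−kτ)) ≈ 1.4599.
Each bolus raises the concentration by D/Vd = 110/184 ≈ 0.598 μg/mL.
Steady-state peak Cmax,ss = C₀·R ≈ 0.598 × 1.4599 ≈ 0.873 μg/mL.
Peak 0.9 μg/mL vs MTC 4 μg/mL: below toxic threshold.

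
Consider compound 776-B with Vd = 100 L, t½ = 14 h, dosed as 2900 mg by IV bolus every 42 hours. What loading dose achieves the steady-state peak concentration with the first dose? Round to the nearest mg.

f = (1/2)^(42/14) ≈ 0.125000; accumulation ratio R = 1/(1−f) ≈ 1.14286.
Loading dose to hit Cmax,ss on first dose: D_load = D_maint·R ≈ 2900 × 1.14286 ≈ 3314.29 mg.

3314 mg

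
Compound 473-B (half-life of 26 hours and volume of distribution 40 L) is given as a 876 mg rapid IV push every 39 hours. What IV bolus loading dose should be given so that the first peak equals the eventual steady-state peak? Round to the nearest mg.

1355 mg

f = (1/2)^(39/26) ≈ 0.353553; accumulation ratio R = 1/(1−f) ≈ 1.54692.
Loading dose to hit Cmax,ss on first dose: D_load = D_maint·R ≈ 876 × 1.54692 ≈ 1355.10 mg.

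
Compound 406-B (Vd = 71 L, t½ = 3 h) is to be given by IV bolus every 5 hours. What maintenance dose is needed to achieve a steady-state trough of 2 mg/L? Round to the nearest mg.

309 mg

τ/t½ = 5/3 ≈ 1.6667, so f = (1/2)^(5/3) ≈ 0.314980.
Cmin,ss = (D/Vd)·f/(1−f), so D = Cmin,ss·Vd·(1−f)/f.
D = 2 × 71 × (1−f)/f ≈ 2 × 71 × 2.17480 ≈ 308.82 mg.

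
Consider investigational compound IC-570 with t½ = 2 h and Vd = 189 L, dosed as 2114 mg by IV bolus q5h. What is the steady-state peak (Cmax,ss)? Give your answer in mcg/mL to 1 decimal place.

13.6 mcg/mL

Over one 5-h interval, 5/2 ≈ 2.5 half-lives elapse, leaving f ≈ 0.1768 of each dose.
At steady state, accumulation factor R = 1/(1 − e^(−kτ)) ≈ 1.2148.
Each bolus raises the concentration by D/Vd = 2114/189 ≈ 11.185 mcg/mL.
Steady-state peak Cmax,ss = C₀·R ≈ 11.185 × 1.2148 ≈ 13.588 mcg/mL.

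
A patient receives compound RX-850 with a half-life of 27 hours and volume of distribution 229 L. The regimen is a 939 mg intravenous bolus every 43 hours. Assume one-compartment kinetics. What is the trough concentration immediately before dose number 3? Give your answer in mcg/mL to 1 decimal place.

f = (1/2)^(τ/t½) = (1/2)^(43/27) ≈ 0.3316.
C₀ = D/Vd = 939/229 ≈ 4.100 mcg/mL.
Before the 3rd dose, 2 doses have been given. Superposition: Cmin = C₀·(f + f²).
≈ 4.100 × (0.3316 + 0.1100) ≈ 4.100 × 0.4416 ≈ 1.811 mcg/mL.

1.8 mcg/mL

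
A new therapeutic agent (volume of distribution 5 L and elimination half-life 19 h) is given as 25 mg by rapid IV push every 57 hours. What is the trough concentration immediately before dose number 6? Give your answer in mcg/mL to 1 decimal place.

0.7 mcg/mL

f = (1/2)^(τ/t½) = (1/2)^(57/19) ≈ 0.1250.
C₀ = D/Vd = 25/5 ≈ 5.000 mcg/mL.
Before the 6th dose, 5 doses have been given. Superposition: Cmin = C₀·(f + f² + … + f^5).
≈ 5.000 × (0.1250 + 0.0156 + 0.0020 + 0.0002 + 0.0000) ≈ 5.000 × 0.1428 ≈ 0.714 mcg/mL.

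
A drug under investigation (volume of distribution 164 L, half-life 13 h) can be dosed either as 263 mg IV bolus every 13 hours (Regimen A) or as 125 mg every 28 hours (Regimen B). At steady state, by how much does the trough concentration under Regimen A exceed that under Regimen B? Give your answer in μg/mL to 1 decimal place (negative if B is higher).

Regimen A: f = (1/2)^(13/13) ≈ 0.5000; Cmin,ss = (263/164)·f/(1−f) ≈ 1.604 μg/mL.
Regimen B: f = (1/2)^(28/13) ≈ 0.2247; Cmin,ss = (125/164)·f/(1−f) ≈ 0.221 μg/mL.
Difference ≈ 1.604 − 0.221 ≈ 1.383 μg/mL.

1.4 μg/mL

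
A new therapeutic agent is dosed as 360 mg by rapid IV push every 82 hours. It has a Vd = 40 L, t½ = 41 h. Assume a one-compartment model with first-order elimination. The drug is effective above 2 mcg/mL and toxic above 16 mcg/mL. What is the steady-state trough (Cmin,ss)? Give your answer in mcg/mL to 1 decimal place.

The dosing interval is 2 half-lives, so f = 2^(−2) = 0.25.
At steady state, R = 1/(1 − 0.25) = 4/3.
Single-dose peak C₀ = D/Vd = 360/40 = 9 mcg/mL.
Steady-state peak Cmax,ss = C₀·R = 9 × 4/3 ≈ 12.000 mcg/mL.
Steady-state trough Cmin,ss = Cmax,ss·f ≈ 12.000 × 0.25 ≈ 3.000 mcg/mL.
Trough 3.0 mcg/mL vs MEC 2 mcg/mL: adequate.

3.0 mcg/mL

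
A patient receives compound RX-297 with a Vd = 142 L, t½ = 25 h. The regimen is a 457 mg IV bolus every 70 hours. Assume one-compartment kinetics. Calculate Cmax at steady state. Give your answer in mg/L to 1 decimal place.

3.8 mg/L

τ/t½ = 70/25 ≈ 2.8, so fraction remaining f = (1/2)^(70/25) ≈ 0.1436.
At steady state, accumulation factor R = 1/(1 − e^(−kτ)) ≈ 1.1677.
Single-dose peak C₀ = D/Vd = 457/142 ≈ 3.218 mg/L.
Cmax,ss = C₀/(1 − f) ≈ 3.218/0.8564 ≈ 3.758 mg/L.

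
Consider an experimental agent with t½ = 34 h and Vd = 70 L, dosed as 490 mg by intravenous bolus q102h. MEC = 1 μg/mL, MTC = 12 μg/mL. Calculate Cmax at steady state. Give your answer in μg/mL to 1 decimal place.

The dosing interval is 3 half-lives, so f = 2^(−3) = 0.125.
Accumulation ratio R = 1/(1 − f) = 1/0.875 = 8/7.
Single-dose peak C₀ = D/Vd = 490/70 = 7 μg/mL.
Steady-state peak Cmax,ss = C₀·R = 7 × 8/7 ≈ 8.000 μg/mL.
Peak 8.0 μg/mL vs MTC 12 μg/mL: below toxic threshold.

8.0 μg/mL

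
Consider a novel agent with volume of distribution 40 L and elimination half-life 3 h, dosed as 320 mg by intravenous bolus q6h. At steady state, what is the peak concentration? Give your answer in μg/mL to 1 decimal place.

10.7 μg/mL

τ = 6 h = 2 half-lives, so f = (1/2)^2 = 0.25.
At steady state, R = 1/(1 − 0.25) = 4/3.
Single-dose peak C₀ = D/Vd = 320/40 = 8 μg/mL.
Steady-state peak Cmax,ss = C₀·R = 8 × 4/3 ≈ 10.667 μg/mL.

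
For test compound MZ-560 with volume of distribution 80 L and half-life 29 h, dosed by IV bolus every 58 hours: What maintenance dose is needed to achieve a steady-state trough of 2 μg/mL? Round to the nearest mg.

τ/t½ = 58/29 ≈ 2, so f = (1/2)^(58/29) ≈ 0.250000.
Cmin,ss = (D/Vd)·f/(1−f), so D = Cmin,ss·Vd·(1−f)/f.
D = 2 × 80 × (1−f)/f ≈ 2 × 80 × 3.00000 ≈ 480.00 mg.

480 mg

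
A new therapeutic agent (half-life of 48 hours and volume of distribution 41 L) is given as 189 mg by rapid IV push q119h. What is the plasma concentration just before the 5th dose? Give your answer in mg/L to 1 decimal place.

1.0 mg/L

f = (1/2)^(τ/t½) = (1/2)^(119/48) ≈ 0.1793.
C₀ = D/Vd = 189/41 ≈ 4.610 mg/L.
Before the 5th dose, 4 doses have been given. Superposition: Cmin = C₀·(f + f² + … + f^4).
≈ 4.610 × (0.1793 + 0.0321 + 0.0058 + 0.0010) ≈ 4.610 × 0.2182 ≈ 1.006 mg/L.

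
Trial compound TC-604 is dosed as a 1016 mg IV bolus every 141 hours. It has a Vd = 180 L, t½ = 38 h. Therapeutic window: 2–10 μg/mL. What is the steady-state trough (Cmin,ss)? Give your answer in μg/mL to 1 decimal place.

k = ln2/t½ = ln2/38 ≈ 0.018241 h⁻¹; fraction remaining f = e^(−kτ) = e^(−0.018241×141) ≈ 0.0764.
Single-dose peak C₀ = D/Vd = 1016/180 ≈ 5.644 μg/mL.
Steady-state trough Cmin,ss = C₀·f/(1−f) ≈ 5.644 × 0.0764/0.9236 ≈ 0.467 μg/mL.
Trough 0.5 μg/mL vs MEC 2 μg/mL: subtherapeutic.

0.5 μg/mL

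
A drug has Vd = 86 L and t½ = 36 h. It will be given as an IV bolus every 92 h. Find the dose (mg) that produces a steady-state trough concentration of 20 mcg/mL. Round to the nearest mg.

τ/t½ = 92/36 ≈ 2.5556, so f = (1/2)^(92/36) ≈ 0.170099.
Cmin,ss = (D/Vd)·f/(1−f), so D = Cmin,ss·Vd·(1−f)/f.
D = 20 × 86 × (1−f)/f ≈ 20 × 86 × 4.87893 ≈ 8391.76 mg.

8392 mg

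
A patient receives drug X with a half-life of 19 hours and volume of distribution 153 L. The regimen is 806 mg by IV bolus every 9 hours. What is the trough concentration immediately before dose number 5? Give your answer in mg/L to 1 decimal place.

f = (1/2)^(τ/t½) = (1/2)^(9/19) ≈ 0.7201.
C₀ = D/Vd = 806/153 ≈ 5.268 mg/L.
Before the 5th dose, 4 doses have been given. Superposition: Cmin = C₀·(f + f² + … + f^4).
≈ 5.268 × (0.7201 + 0.5185 + 0.3734 + 0.2689) ≈ 5.268 × 1.8809 ≈ 9.909 mg/L.

9.9 mg/L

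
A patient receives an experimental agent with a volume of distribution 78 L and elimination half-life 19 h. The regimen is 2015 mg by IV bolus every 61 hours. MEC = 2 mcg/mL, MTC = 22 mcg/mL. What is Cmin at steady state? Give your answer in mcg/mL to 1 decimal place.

3.1 mcg/mL

Over one 61-h interval, 61/19 ≈ 3.2105 half-lives elapse, leaving f ≈ 0.1080 of each dose.
At steady state, accumulation factor R = 1/(1 − e^(−kτ)) ≈ 1.1211.
Each bolus raises the concentration by D/Vd = 2015/78 ≈ 25.833 mcg/mL.
Steady-state peak Cmax,ss = C₀·R ≈ 25.833 × 1.1211 ≈ 28.961 mcg/mL.
Steady-state trough Cmin,ss = Cmax,ss·f ≈ 28.961 × 0.1080 ≈ 3.128 mcg/mL.
Trough 3.1 mcg/mL vs MEC 2 mcg/mL: adequate.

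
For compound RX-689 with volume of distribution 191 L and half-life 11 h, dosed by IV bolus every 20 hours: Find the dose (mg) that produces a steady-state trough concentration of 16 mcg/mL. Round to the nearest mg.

7721 mg

τ/t½ = 20/11 ≈ 1.8182, so f = (1/2)^(20/11) ≈ 0.283578.
Cmin,ss = (D/Vd)·f/(1−f), so D = Cmin,ss·Vd·(1−f)/f.
D = 16 × 191 × (1−f)/f ≈ 16 × 191 × 2.52637 ≈ 7720.59 mg.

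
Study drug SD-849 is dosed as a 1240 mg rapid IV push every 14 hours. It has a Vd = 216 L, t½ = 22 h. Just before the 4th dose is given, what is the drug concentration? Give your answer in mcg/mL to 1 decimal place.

f = (1/2)^(τ/t½) = (1/2)^(14/22) ≈ 0.6433.
C₀ = D/Vd = 1240/216 ≈ 5.741 mcg/mL.
Before the 4th dose, 3 doses have been given. Superposition: Cmin = C₀·(f + f² + … + f^3).
≈ 5.741 × (0.6433 + 0.4138 + 0.2662) ≈ 5.741 × 1.3233 ≈ 7.597 mcg/mL.

7.6 mcg/mL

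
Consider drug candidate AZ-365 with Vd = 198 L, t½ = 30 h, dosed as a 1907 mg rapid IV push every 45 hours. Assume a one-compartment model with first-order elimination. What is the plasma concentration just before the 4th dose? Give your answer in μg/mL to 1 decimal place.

f = (1/2)^(τ/t½) = (1/2)^(45/30) ≈ 0.3536.
C₀ = D/Vd = 1907/198 ≈ 9.631 μg/mL.
Before the 4th dose, 3 doses have been given. Superposition: Cmin = C₀·(f + f² + … + f^3).
≈ 9.631 × (0.3536 + 0.1250 + 0.0442) ≈ 9.631 × 0.5228 ≈ 5.035 μg/mL.

5.0 μg/mL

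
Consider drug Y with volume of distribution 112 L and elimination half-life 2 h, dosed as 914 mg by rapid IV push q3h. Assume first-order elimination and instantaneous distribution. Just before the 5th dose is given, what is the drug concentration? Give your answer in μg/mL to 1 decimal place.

4.4 μg/mL

f = (1/2)^(τ/t½) = (1/2)^(3/2) ≈ 0.3536.
C₀ = D/Vd = 914/112 ≈ 8.161 μg/mL.
Before the 5th dose, 4 doses have been given. Superposition: Cmin = C₀·(f + f² + … + f^4).
≈ 8.161 × (0.3536 + 0.1250 + 0.0442 + 0.0156) ≈ 8.161 × 0.5384 ≈ 4.394 μg/mL.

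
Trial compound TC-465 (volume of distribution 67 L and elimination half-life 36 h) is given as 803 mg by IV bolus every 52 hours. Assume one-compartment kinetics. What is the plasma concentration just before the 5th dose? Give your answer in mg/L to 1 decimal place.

f = (1/2)^(τ/t½) = (1/2)^(52/36) ≈ 0.3674.
C₀ = D/Vd = 803/67 ≈ 11.985 mg/L.
Before the 5th dose, 4 doses have been given. Superposition: Cmin = C₀·(f + f² + … + f^4).
≈ 11.985 × (0.3674 + 0.1350 + 0.0496 + 0.0182) ≈ 11.985 × 0.5702 ≈ 6.834 mg/L.

6.8 mg/L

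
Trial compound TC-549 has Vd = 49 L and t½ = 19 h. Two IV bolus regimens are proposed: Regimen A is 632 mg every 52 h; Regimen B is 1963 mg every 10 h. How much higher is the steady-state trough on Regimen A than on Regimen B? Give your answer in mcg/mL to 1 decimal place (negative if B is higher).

-88.7 mcg/mL

Regimen A: f = (1/2)^(52/19) ≈ 0.1500; Cmin,ss = (632/49)·f/(1−f) ≈ 2.276 mcg/mL.
Regimen B: f = (1/2)^(10/19) ≈ 0.6943; Cmin,ss = (1963/49)·f/(1−f) ≈ 90.986 mcg/mL.
Difference ≈ 2.276 − 90.986 ≈ -88.710 mcg/mL.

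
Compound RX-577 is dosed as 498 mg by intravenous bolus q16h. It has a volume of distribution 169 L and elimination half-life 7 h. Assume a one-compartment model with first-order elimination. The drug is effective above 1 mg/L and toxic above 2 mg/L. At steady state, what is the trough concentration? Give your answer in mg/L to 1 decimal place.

k = ln2/t½ = ln2/7 ≈ 0.099021 h⁻¹; fraction remaining f = e^(−kτ) = e^(−0.099021×16) ≈ 0.2051.
Each bolus raises the concentration by D/Vd = 498/169 ≈ 2.947 mg/L.
Steady-state trough Cmin,ss = C₀·f/(1−f) ≈ 2.947 × 0.2051/0.7949 ≈ 0.760 mg/L.
Trough 0.8 mg/L vs MEC 1 mg/L: subtherapeutic.

0.8 mg/L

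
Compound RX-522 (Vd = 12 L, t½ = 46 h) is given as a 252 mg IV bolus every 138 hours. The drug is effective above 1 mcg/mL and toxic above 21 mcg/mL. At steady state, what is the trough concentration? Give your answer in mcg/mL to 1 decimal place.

The dosing interval is 3 half-lives, so f = 2^(−3) = 0.125.
At steady state, R = 1/(1 − 0.125) = 8/7.
Single-dose peak C₀ = D/Vd = 252/12 = 21 mcg/mL.
Steady-state peak Cmax,ss = C₀·R = 21 × 8/7 ≈ 24.000 mcg/mL.
Steady-state trough Cmin,ss = Cmax,ss·f ≈ 24.000 × 0.125 ≈ 3.000 mcg/mL.
Trough 3.0 mcg/mL vs MEC 1 mcg/mL: adequate.

3.0 mcg/mL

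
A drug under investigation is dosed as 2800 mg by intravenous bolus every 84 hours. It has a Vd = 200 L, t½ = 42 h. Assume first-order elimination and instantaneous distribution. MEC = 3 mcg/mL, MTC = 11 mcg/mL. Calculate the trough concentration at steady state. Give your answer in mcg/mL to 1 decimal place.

The dosing interval is 2 half-lives, so f = 2^(−2) = 0.25.
Accumulation ratio R = 1/(1 − f) = 1/0.75 = 4/3.
Single-dose peak C₀ = D/Vd = 2800/200 = 14 mcg/mL.
Steady-state peak Cmax,ss = C₀·R = 14 × 4/3 ≈ 18.667 mcg/mL.
Steady-state trough Cmin,ss = Cmax,ss·f ≈ 18.667 × 0.25 ≈ 4.667 mcg/mL.
Trough 4.7 mcg/mL vs MEC 3 mcg/mL: adequate.

4.7 mcg/mL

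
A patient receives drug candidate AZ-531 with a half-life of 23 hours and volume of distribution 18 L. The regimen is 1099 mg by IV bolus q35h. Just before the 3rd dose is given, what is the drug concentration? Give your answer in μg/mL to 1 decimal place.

28.7 μg/mL

f = (1/2)^(τ/t½) = (1/2)^(35/23) ≈ 0.3483.
C₀ = D/Vd = 1099/18 ≈ 61.056 μg/mL.
Before the 3rd dose, 2 doses have been given. Superposition: Cmin = C₀·(f + f²).
≈ 61.056 × (0.3483 + 0.1213) ≈ 61.056 × 0.4696 ≈ 28.672 μg/mL.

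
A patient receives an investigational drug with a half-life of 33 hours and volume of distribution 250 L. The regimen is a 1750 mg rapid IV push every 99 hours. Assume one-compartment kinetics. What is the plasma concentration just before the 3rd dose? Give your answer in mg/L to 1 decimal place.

1.0 mg/L

f = (1/2)^(τ/t½) = (1/2)^(99/33) ≈ 0.1250.
C₀ = D/Vd = 1750/250 ≈ 7.000 mg/L.
Before the 3rd dose, 2 doses have been given. Superposition: Cmin = C₀·(f + f²).
≈ 7.000 × (0.1250 + 0.0156) ≈ 7.000 × 0.1406 ≈ 0.984 mg/L.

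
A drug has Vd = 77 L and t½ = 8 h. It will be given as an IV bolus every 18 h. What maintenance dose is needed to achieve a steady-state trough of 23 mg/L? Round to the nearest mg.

τ/t½ = 18/8 ≈ 2.25, so f = (1/2)^(18/8) ≈ 0.210224.
Cmin,ss = (D/Vd)·f/(1−f), so D = Cmin,ss·Vd·(1−f)/f.
D = 23 × 77 × (1−f)/f ≈ 23 × 77 × 3.75683 ≈ 6653.35 mg.

6653 mg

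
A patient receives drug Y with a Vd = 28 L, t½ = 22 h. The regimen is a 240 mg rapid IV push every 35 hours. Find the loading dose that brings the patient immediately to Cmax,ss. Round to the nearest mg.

f = (1/2)^(35/22) ≈ 0.331962; accumulation ratio R = 1/(1−f) ≈ 1.49692.
Loading dose to hit Cmax,ss on first dose: D_load = D_maint·R ≈ 240 × 1.49692 ≈ 359.26 mg.

359 mg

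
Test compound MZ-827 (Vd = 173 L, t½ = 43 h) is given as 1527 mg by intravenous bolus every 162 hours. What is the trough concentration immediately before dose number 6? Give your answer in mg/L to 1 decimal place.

f = (1/2)^(τ/t½) = (1/2)^(162/43) ≈ 0.0734.
C₀ = D/Vd = 1527/173 ≈ 8.827 mg/L.
Before the 6th dose, 5 doses have been given. Superposition: Cmin = C₀·(f + f² + … + f^5).
≈ 8.827 × (0.0734 + 0.0054 + 0.0004 + 0.0000 + 0.0000) ≈ 8.827 × 0.0792 ≈ 0.699 mg/L.

0.7 mg/L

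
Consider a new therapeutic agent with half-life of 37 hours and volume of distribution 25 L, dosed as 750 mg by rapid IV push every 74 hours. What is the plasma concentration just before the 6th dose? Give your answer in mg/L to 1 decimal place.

f = (1/2)^(τ/t½) = (1/2)^(74/37) ≈ 0.2500.
C₀ = D/Vd = 750/25 ≈ 30.000 mg/L.
Before the 6th dose, 5 doses have been given. Superposition: Cmin = C₀·(f + f² + … + f^5).
≈ 30.000 × (0.2500 + 0.0625 + 0.0156 + 0.0039 + 0.0010) ≈ 30.000 × 0.3330 ≈ 9.990 mg/L.

10.0 mg/L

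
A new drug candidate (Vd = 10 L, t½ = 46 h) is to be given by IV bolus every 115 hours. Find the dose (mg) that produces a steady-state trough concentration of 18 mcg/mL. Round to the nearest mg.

838 mg

τ/t½ = 115/46 ≈ 2.5, so f = (1/2)^(115/46) ≈ 0.176777.
Cmin,ss = (D/Vd)·f/(1−f), so D = Cmin,ss·Vd·(1−f)/f.
D = 18 × 10 × (1−f)/f ≈ 18 × 10 × 4.65684 ≈ 838.23 mg.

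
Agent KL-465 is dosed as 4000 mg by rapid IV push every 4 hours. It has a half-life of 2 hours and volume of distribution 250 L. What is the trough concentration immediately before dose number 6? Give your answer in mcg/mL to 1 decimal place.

5.3 mcg/mL

f = (1/2)^(τ/t½) = (1/2)^(4/2) ≈ 0.2500.
C₀ = D/Vd = 4000/250 ≈ 16.000 mcg/mL.
Before the 6th dose, 5 doses have been given. Superposition: Cmin = C₀·(f + f² + … + f^5).
≈ 16.000 × (0.2500 + 0.0625 + 0.0156 + 0.0039 + 0.0010) ≈ 16.000 × 0.3330 ≈ 5.328 mcg/mL.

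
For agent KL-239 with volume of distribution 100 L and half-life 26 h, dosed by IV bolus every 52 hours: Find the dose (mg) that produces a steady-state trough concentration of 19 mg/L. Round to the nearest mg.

5700 mg

τ/t½ = 52/26 ≈ 2, so f = (1/2)^(52/26) ≈ 0.250000.
Cmin,ss = (D/Vd)·f/(1−f), so D = Cmin,ss·Vd·(1−f)/f.
D = 19 × 100 × (1−f)/f ≈ 19 × 100 × 3.00000 ≈ 5700.00 mg.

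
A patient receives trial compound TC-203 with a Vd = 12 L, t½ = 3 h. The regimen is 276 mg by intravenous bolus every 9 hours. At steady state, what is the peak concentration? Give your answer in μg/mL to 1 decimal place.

τ = 9 h = 3 half-lives, so f = (1/2)^3 = 0.125.
Accumulation ratio R = 1/(1 − f) = 1/0.875 = 8/7.
Single-dose peak C₀ = D/Vd = 276/12 = 23 μg/mL.
Steady-state peak Cmax,ss = C₀·R = 23 × 8/7 ≈ 26.286 μg/mL.

26.3 μg/mL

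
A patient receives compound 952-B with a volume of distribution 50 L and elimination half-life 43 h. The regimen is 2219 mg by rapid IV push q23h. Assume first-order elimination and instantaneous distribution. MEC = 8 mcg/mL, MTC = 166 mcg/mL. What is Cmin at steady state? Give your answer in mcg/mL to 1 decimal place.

98.9 mcg/mL

Over one 23-h interval, 23/43 ≈ 0.53488 half-lives elapse, leaving f ≈ 0.6902 of each dose.
Single-dose peak C₀ = D/Vd = 2219/50 ≈ 44.380 mcg/mL.
Steady-state trough Cmin,ss = C₀·f/(1−f) ≈ 44.380 × 0.6902/0.3098 ≈ 98.874 mcg/mL.
Trough 98.9 mcg/mL vs MEC 8 mcg/mL: adequate.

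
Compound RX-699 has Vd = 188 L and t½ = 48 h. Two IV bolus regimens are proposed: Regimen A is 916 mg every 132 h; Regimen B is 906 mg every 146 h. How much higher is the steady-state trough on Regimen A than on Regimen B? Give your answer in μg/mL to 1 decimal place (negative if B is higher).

0.2 μg/mL

Regimen A: f = (1/2)^(132/48) ≈ 0.1487; Cmin,ss = (916/188)·f/(1−f) ≈ 0.851 μg/mL.
Regimen B: f = (1/2)^(146/48) ≈ 0.1214; Cmin,ss = (906/188)·f/(1−f) ≈ 0.666 μg/mL.
Difference ≈ 0.851 − 0.666 ≈ 0.185 μg/mL.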